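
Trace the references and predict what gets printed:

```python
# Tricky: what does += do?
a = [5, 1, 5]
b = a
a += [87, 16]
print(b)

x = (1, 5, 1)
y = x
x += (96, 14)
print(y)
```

Key concept: += behavior differs for mutable vs immutable.
Step by step:
`a = [5, 1, 5]` → a = [5, 1, 5]
`b = a` → b = [5, 1, 5] (same object as a)
`a += [87, 16]` → a = [5, 1, 5, 87, 16] (same object as b); b = [5, 1, 5, 87, 16] (same object as a)
`print(b)` → prints [5, 1, 5, 87, 16]
`x = (1, 5, 1)` → x = (1, 5, 1)
`y = x` → y = (1, 5, 1)
`x += (96, 14)` → x = (1, 5, 1, 96, 14)
`print(y)` → prints (1, 5, 1)

Answer:
[5, 1, 5, 87, 16]
(1, 5, 1)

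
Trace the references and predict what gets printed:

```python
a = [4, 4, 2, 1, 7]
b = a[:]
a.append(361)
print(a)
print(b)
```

Key concept: slice [:] creates copy.
Step by step:
`a = [4, 4, 2, 1, 7]` → a = [4, 4, 2, 1, 7]
`b = a[:]` → b = [4, 4, 2, 1, 7]
`a.append(361)` → a = [4, 4, 2, 1, 7, 361]
`print(a)` → prints [4, 4, 2, 1, 7, 361]
`print(b)` → prints [4, 4, 2, 1, 7]

Answer:
[4, 4, 2, 1, 7, 361]
[4, 4, 2, 1, 7]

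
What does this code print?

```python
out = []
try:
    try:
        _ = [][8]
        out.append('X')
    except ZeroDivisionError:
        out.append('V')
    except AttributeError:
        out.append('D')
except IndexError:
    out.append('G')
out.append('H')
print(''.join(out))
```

Execution trace: 'G' (outer except IndexError) → 'H' (after the try/except). Output: GH

Answer: GH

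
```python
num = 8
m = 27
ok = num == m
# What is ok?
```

Trace:
`num = 8` → num = 8
`m = 27` → m = 27
`ok = num == m` → ok = False
So ok = False

Answer: False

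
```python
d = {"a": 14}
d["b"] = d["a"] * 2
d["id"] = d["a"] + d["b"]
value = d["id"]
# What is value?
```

Trace:
`d = {"a": 14}` → d = {'a': 14}
`d["b"] = d["a"] * 2` → d = {'a': 14, 'b': 28}
`d["id"] = d["a"] + d["b"]` → d = {'a': 14, 'b': 28, 'id': 42}
`value = d["id"]` → value = 42
So value = 42

Answer: 42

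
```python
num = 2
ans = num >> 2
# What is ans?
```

Trace:
`num = 2` → num = 2
`ans = num >> 2` → ans = 0
So ans = 0

Answer: 0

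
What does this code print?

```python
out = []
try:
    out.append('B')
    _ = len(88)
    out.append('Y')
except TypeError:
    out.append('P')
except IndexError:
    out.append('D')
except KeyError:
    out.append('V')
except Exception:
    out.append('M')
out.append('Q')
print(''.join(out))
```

Execution trace: 'B' (try body) → 'P' (except TypeError) → 'Q' (after the try/except). Output: BPQ

Answer: BPQ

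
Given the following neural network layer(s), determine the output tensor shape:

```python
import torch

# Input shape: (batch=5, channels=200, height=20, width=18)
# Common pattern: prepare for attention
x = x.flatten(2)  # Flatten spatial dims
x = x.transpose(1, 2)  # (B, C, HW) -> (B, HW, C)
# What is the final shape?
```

Input: (5, 200, 20, 18) -> after flatten(2): (5, 200, 360) -> Output: (5, 360, 200)

Answer: (5, 360, 200)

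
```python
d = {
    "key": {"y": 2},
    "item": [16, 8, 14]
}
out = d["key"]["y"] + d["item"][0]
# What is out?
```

Trace:
`d = { ...` → d = {'key': {'y': 2}, 'item': [16, 8, 14]}
`out = d["key"]["y"] + d["item"][0]` → out = 18
So out = 18

Answer: 18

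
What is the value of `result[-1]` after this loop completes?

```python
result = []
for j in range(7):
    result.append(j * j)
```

Last element of squares 0 to 6
`result` takes the values: [] → [0] → [0, 1] → [0, 1, 4] → [0, 1, 4, 9] → [0, 1, 4, 9, 16] → [0, 1, 4, 9, 16, 25] → [0, 1, 4, 9, 16, 25, 36]
So `result[-1]` = 36

Answer: 36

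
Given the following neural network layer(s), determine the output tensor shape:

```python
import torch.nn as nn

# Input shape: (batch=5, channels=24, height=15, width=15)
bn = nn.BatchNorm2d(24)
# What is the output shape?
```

Input: (5, 24, 15, 15) -> Output: (5, 24, 15, 15)

Answer: (5, 24, 15, 15)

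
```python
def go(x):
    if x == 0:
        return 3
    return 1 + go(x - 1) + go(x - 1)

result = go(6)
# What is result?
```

go(x) = 1 + 2·go(x-1), go(0)=3. Closed form: (3+1)·2^6 - 1 = 255.

Answer: 255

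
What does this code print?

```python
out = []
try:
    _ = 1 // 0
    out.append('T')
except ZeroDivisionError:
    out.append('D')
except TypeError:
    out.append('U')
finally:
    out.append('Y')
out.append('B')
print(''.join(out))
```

Execution trace: 'D' (except ZeroDivisionError) → 'Y' (finally) → 'B' (after the try/except). Output: DYB

Answer: DYB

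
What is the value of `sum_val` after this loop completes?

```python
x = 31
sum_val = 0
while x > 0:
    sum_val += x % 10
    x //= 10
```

Sum digits of 31
`sum_val` takes the values: 0 → 1 → 4

Answer: 4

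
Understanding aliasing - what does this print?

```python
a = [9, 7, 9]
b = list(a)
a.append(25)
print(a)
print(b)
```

Key concept: list() constructor creates copy.
Step by step:
`a = [9, 7, 9]` → a = [9, 7, 9]
`b = list(a)` → b = [9, 7, 9]
`a.append(25)` → a = [9, 7, 9, 25]
`print(a)` → prints [9, 7, 9, 25]
`print(b)` → prints [9, 7, 9]

Answer:
[9, 7, 9, 25]
[9, 7, 9]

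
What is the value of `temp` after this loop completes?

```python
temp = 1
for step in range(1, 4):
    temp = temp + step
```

Start at 1, add 1 through 3
`temp` takes the values: 1 → 2 → 4 → 7

Answer: 7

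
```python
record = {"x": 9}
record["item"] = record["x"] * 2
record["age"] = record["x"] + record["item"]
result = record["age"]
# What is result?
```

Trace:
`record = {"x": 9}` → record = {'x': 9}
`record["item"] = record["x"] * 2` → record = {'x': 9, 'item': 18}
`record["age"] = record["x"] + record["item"]` → record = {'x': 9, 'item': 18, 'age': 27}
`result = record["age"]` → result = 27
So result = 27

Answer: 27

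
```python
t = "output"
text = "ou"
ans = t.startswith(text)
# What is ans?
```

Trace:
`t = "output"` → t = 'output'
`text = "ou"` → text = 'ou'
`ans = t.startswith(text)` → ans = True
So ans = True

Answer: True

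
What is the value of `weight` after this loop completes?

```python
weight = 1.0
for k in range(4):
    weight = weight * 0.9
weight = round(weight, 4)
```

Exponential decay: 1.0 * 0.9^4
`weight` takes the values: 1.0 → 0.9 → 0.81 → 0.729 → 0.6561

Answer: 0.6561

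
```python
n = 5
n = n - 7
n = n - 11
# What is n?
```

Trace:
`n = 5` → n = 5
`n = n - 7` → n = -2
`n = n - 11` → n = -13
So n = -13

Answer: -13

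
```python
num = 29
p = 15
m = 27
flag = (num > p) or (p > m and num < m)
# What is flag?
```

Trace:
`num = 29` → num = 29
`p = 15` → p = 15
`m = 27` → m = 27
`flag = (num > p) or (p > m and num < m)` → flag = True
So flag = True

Answer: True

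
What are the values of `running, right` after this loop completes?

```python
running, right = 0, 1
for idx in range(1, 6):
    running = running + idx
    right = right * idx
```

Sum and factorial of 1 to 5
`running, right` takes the values: (0, 1) → (1, 1) → (3, 1) → (3, 2) → (6, 2) → (6, 6) → (10, 6) → (10, 24) → (15, 24) → (15, 120)

Answer: 15, 120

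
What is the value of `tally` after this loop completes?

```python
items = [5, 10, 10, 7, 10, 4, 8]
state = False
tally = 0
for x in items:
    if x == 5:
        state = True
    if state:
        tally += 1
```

Count elements after first 5 in [5, 10, 10, 7, 10, 4, 8]
`tally` takes the values: 0 → 1 → 2 → 3 → 4 → 5 → 6 → 7

Answer: 7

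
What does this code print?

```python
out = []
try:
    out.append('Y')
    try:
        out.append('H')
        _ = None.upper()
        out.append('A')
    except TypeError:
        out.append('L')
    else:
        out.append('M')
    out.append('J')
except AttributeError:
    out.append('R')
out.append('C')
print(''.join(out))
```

Execution trace: 'Y' (try body) → 'H' (inner try body) → 'R' (except AttributeError) → 'C' (after the try/except). Output: YHRC

Answer: YHRC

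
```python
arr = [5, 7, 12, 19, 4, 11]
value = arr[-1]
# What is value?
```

Trace:
`arr = [5, 7, 12, 19, 4, 11]` → arr = [5, 7, 12, 19, 4, 11]
`value = arr[-1]` → value = 11
So value = 11

Answer: 11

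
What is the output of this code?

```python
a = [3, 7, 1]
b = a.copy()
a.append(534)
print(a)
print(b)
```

Key concept: list.copy() creates independent copy.
Step by step:
`a = [3, 7, 1]` → a = [3, 7, 1]
`b = a.copy()` → b = [3, 7, 1]
`a.append(534)` → a = [3, 7, 1, 534]
`print(a)` → prints [3, 7, 1, 534]
`print(b)` → prints [3, 7, 1]

Answer:
[3, 7, 1, 534]
[3, 7, 1]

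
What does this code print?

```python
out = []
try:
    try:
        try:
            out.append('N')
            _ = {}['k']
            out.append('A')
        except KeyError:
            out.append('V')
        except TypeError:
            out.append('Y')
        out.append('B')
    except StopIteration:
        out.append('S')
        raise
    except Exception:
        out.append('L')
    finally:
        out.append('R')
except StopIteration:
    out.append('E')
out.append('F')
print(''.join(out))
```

Execution trace: 'N' (inner try body) → 'V' (inner except KeyError) → 'B' (try body, no exception) → 'R' (finally) → 'F' (after the try/except). Output: NVBRF

Answer: NVBRF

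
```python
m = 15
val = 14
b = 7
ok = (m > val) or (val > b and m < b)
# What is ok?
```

Trace:
`m = 15` → m = 15
`val = 14` → val = 14
`b = 7` → b = 7
`ok = (m > val) or (val > b and m < b)` → ok = True
So ok = True

Answer: True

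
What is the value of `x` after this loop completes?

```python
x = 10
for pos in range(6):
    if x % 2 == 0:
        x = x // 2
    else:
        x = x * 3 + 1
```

Collatz-style transformation from 10
`x` takes the values: 10 → 5 → 16 → 8 → 4 → 2 → 1

Answer: 1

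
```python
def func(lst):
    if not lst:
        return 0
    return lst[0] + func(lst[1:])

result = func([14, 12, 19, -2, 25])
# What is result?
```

14 + 12 + 19 + (-2) + 25 + 0 = 68

Answer: 68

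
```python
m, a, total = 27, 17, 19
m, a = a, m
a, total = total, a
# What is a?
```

Trace:
`m, a, total = 27, 17, 19` → m = 27; a = 17; total = 19
`m, a = a, m` → m = 17; a = 27
`a, total = total, a` → a = 19; total = 27
So a = 19

Answer: 19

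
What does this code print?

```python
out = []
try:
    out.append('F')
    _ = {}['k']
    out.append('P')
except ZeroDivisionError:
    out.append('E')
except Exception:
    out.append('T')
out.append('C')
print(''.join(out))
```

Execution trace: 'F' (try body) → 'T' (except Exception) → 'C' (after the try/except). Output: FTC

Answer: FTC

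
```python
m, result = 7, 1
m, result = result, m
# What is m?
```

Trace:
`m, result = 7, 1` → m = 7; result = 1
`m, result = result, m` → m = 1; result = 7
So m = 1

Answer: 1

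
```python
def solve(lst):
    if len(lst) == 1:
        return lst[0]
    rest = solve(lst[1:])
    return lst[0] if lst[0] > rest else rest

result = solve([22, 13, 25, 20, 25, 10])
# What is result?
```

Recursive max over [22, 13, 25, 20, 25, 10] = 25

Answer: 25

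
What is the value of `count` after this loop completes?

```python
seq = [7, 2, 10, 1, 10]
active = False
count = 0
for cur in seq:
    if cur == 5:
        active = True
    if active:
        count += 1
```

Count elements after first 5 in [7, 2, 10, 1, 10]
`count` takes the values: 0

Answer: 0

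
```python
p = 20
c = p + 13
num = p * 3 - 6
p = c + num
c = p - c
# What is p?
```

Trace:
`p = 20` → p = 20
`c = p + 13` → c = 33
`num = p * 3 - 6` → num = 54
`p = c + num` → p = 87
`c = p - c` → c = 54
So p = 87

Answer: 87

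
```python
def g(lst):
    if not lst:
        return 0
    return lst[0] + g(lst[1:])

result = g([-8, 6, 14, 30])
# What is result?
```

(-8) + 6 + 14 + 30 + 0 = 42

Answer: 42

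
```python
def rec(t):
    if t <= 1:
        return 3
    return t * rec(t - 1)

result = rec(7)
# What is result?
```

rec(7) = 7 * 6 * 5 * 4 * 3 * 2 * 3 = 15120

Answer: 15120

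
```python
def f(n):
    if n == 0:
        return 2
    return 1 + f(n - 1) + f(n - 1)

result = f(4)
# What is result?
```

f(n) = 1 + 2·f(n-1), f(0)=2. Closed form: (2+1)·2^4 - 1 = 47.

Answer: 47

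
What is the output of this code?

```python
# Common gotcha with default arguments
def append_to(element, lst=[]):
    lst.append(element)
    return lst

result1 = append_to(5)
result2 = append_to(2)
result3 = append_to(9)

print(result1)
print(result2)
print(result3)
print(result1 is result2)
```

Key concept: mutable default argument gotcha.
Step by step:
`result1 = append_to(5)` → result1 = [5]
`result2 = append_to(2)` → result1 = [5, 2] (same object as result2); result2 = [5, 2] (same object as result1)
`result3 = append_to(9)` → result1 = [5, 2, 9] (same object as result2, result3); result2 = [5, 2, 9] (same object as result1, result3); result3 = [5, 2, 9] (same object as result1, result2)
`print(result1)` → prints [5, 2, 9]
`print(result2)` → prints [5, 2, 9]
`print(result3)` → prints [5, 2, 9]
`print(result1 is result2)` → prints True

Answer:
[5, 2, 9]
[5, 2, 9]
[5, 2, 9]
True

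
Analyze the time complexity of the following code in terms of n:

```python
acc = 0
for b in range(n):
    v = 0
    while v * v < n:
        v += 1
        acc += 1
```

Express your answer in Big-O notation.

Each loop level contributes: n × √n. Multiplying the contributions gives O(n√n).

Answer: O(n√n)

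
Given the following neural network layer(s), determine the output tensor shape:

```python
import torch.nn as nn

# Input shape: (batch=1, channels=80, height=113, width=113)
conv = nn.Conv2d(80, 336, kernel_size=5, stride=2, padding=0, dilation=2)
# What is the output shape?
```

Input: (1, 80, 113, 113) -> Output: (1, 336, 53, 53)

Answer: (1, 336, 53, 53)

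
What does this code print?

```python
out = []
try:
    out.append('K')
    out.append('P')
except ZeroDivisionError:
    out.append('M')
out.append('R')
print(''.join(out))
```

Execution trace: 'K' (try body) → 'P' (try body, no exception) → 'R' (after the try/except). Output: KPR

Answer: KPR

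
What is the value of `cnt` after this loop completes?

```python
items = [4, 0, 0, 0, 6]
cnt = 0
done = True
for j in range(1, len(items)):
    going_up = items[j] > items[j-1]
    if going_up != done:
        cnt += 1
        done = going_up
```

Count direction changes in [4, 0, 0, 0, 6]
`cnt` takes the values: 0 → 1 → 2

Answer: 2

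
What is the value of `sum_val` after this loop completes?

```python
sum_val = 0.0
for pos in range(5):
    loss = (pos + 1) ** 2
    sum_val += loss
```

Sum of squared losses 1² + 2² + ... + 5²
`sum_val` takes the values: 0.0 → 1.0 → 5.0 → 14.0 → 30.0 → 55.0

Answer: 55.0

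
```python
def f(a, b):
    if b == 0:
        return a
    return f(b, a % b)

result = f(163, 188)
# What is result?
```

f(163, 188) -> f(188, 163) -> f(163, 25) -> f(25, 13) -> f(13, 12) -> f(12, 1) -> f(1, 0) -> 1

Answer: 1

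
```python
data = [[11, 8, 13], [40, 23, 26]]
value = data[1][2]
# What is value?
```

Trace:
`data = [[11, 8, 13], [40, 23, 26]]` → data = [[11, 8, 13], [40, 23, 26]]
`value = data[1][2]` → value = 26
So value = 26

Answer: 26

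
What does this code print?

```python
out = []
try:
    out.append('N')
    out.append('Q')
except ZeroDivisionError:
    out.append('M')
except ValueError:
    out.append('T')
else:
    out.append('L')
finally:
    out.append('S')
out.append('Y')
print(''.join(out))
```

Execution trace: 'N' (try body) → 'Q' (try body, no exception) → 'L' (else) → 'S' (finally) → 'Y' (after the try/except). Output: NQLSY

Answer: NQLSY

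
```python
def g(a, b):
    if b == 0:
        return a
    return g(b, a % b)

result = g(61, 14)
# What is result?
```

g(61, 14) -> g(14, 5) -> g(5, 4) -> g(4, 1) -> g(1, 0) -> 1

Answer: 1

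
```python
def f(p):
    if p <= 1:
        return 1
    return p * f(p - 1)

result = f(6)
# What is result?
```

f(6) = 6 * 5 * 4 * 3 * 2 * 1 = 720

Answer: 720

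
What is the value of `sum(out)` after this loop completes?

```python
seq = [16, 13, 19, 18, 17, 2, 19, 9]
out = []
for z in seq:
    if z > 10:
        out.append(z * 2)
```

Sum of doubled values > 10
`out` takes the values: [] → [32] → [32, 26] → [32, 26, 38] → [32, 26, 38, 36] → [32, 26, 38, 36, 34] → [32, 26, 38, 36, 34, 38]
So `sum(out)` = 204

Answer: 204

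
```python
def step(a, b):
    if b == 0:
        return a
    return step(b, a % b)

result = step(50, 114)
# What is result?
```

step(50, 114) -> step(114, 50) -> step(50, 14) -> step(14, 8) -> step(8, 6) -> step(6, 2) -> step(2, 0) -> 2

Answer: 2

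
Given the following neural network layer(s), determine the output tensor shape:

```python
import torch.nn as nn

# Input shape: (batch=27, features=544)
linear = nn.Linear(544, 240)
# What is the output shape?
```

Input: (27, 544) -> Output: (27, 240)

Answer: (27, 240)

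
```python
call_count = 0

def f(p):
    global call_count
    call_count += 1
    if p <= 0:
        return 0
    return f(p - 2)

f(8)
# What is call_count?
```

Linear recursion stepping by 2: 5 calls from p=8 down to ≤0.

Answer: 5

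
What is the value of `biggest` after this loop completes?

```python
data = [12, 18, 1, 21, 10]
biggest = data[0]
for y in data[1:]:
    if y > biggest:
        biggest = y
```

Maximum of [12, 18, 1, 21, 10]
`biggest` takes the values: 12 → 18 → 21

Answer: 21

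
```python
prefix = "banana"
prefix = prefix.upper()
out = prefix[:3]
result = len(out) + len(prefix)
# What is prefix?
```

Trace:
`prefix = "banana"` → prefix = 'banana'
`prefix = prefix.upper()` → prefix = 'BANANA'
`out = prefix[:3]` → out = 'BAN'
`result = len(out) + len(prefix)` → result = 9
So prefix = 'BANANA'

Answer: 'BANANA'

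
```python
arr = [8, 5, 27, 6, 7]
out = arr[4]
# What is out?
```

Trace:
`arr = [8, 5, 27, 6, 7]` → arr = [8, 5, 27, 6, 7]
`out = arr[4]` → out = 7
So out = 7

Answer: 7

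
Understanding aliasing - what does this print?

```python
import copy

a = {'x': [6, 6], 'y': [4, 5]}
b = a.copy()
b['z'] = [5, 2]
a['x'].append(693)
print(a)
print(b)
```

Key concept: shallow copy of dict with mutable values.
Step by step:
`a = {'x': [6, 6], 'y': [4, 5]}` → a = {'x': [6, 6], 'y': [4, 5]}
`b = a.copy()` → b = {'x': [6, 6], 'y': [4, 5]}
`b['z'] = [5, 2]` → b = {'x': [6, 6], 'y': [4, 5], 'z': [5, 2]}
`a['x'].append(693)` → a = {'x': [6, 6, 693], 'y': [4, 5]}; b = {'x': [6, 6, 693], 'y': [4, 5], 'z': [5, 2]}
`print(a)` → prints {'x': [6, 6, 693], 'y': [4, 5]}
`print(b)` → prints {'x': [6, 6, 693], 'y': [4, 5], 'z': [5, 2]}

Answer:
{'x': [6, 6, 693], 'y': [4, 5]}
{'x': [6, 6, 693], 'y': [4, 5], 'z': [5, 2]}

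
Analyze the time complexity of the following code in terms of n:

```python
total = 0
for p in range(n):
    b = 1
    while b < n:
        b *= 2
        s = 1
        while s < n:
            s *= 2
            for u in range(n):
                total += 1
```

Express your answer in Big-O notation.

Each loop level contributes: n × log n × log n × n. Multiplying the contributions gives O(n^2 log² n).

Answer: O(n^2 log² n)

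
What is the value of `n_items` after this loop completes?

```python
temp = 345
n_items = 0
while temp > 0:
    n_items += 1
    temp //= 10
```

Count digits by repeated division by 10
`n_items` takes the values: 0 → 1 → 2 → 3

Answer: 3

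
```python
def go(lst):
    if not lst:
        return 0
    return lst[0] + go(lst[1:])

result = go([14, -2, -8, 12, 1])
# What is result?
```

14 + (-2) + (-8) + 12 + 1 + 0 = 17

Answer: 17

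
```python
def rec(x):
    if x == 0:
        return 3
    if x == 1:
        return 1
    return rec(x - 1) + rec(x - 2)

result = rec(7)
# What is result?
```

Build up from base cases: rec(0)=3, rec(1)=1, rec(2)=4, rec(3)=5, rec(4)=9, rec(5)=14, rec(6)=23, ..., rec(7)=37

Answer: 37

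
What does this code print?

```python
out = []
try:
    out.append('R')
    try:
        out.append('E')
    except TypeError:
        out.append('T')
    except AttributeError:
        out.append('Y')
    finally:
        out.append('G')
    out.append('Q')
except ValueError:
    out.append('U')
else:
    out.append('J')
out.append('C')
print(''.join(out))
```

Execution trace: 'R' (try body) → 'E' (inner try body, no exception) → 'G' (inner finally) → 'Q' (try body, no exception) → 'J' (else) → 'C' (after the try/except). Output: REGQJC

Answer: REGQJC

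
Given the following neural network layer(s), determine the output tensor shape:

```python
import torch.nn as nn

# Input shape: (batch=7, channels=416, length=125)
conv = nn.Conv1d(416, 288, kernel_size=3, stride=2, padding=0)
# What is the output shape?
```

Input: (7, 416, 125) -> Output: (7, 288, 62)

Answer: (7, 288, 62)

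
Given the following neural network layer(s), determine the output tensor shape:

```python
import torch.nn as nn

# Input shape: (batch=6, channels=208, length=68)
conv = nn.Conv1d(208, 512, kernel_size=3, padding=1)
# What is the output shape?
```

Input: (6, 208, 68) -> Output: (6, 512, 68)

Answer: (6, 512, 68)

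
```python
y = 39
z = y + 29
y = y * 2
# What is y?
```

Trace:
`y = 39` → y = 39
`z = y + 29` → z = 68
`y = y * 2` → y = 78
So y = 78

Answer: 78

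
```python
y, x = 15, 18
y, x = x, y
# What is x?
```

Trace:
`y, x = 15, 18` → y = 15; x = 18
`y, x = x, y` → y = 18; x = 15
So x = 15

Answer: 15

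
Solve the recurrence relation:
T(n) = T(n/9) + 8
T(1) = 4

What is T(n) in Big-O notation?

Each step divides n by 9 and adds 8. After log_9(n) steps we reach T(1)=4. So T(n) = 8·log_9(n) + 4 = O(log n).

Answer: O(log n)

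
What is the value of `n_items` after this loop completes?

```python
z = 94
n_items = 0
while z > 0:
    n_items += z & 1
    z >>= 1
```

Count set bits in 94 (binary: 0b1011110)
`n_items` takes the values: 0 → 1 → 2 → 3 → 4 → 5

Answer: 5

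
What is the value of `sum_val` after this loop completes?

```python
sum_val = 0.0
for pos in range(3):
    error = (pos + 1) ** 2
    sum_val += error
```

Sum of squared losses 1² + 2² + ... + 3²
`sum_val` takes the values: 0.0 → 1.0 → 5.0 → 14.0

Answer: 14.0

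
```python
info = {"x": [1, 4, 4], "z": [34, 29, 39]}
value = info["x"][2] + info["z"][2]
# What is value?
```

Trace:
`info = {"x": [1, 4, 4], "z": [34, 29, 39]}` → info = {'x': [1, 4, 4], 'z': [34, 29, 39]}
`value = info["x"][2] + info["z"][2]` → value = 43
So value = 43

Answer: 43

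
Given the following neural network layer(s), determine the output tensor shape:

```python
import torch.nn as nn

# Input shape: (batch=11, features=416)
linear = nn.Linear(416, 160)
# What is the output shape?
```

Input: (11, 416) -> Output: (11, 160)

Answer: (11, 160)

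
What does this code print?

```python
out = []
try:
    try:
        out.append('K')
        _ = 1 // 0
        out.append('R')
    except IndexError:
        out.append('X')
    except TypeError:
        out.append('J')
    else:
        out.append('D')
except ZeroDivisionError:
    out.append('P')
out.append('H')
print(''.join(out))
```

Execution trace: 'K' (try body) → 'P' (outer except ZeroDivisionError) → 'H' (after the try/except). Output: KPH

Answer: KPH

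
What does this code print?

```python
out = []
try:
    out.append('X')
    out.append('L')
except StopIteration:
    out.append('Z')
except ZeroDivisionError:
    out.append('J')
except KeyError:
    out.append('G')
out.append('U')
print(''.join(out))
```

Execution trace: 'X' (try body) → 'L' (try body, no exception) → 'U' (after the try/except). Output: XLU

Answer: XLU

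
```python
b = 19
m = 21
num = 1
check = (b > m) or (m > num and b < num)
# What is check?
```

Trace:
`b = 19` → b = 19
`m = 21` → m = 21
`num = 1` → num = 1
`check = (b > m) or (m > num and b < num)` → check = False
So check = False

Answer: False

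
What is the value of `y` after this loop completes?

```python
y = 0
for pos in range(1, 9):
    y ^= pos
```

XOR of 1 to 8
`y` takes the values: 0 → 1 → 3 → 0 → 4 → 1 → 7 → 0 → 8

Answer: 8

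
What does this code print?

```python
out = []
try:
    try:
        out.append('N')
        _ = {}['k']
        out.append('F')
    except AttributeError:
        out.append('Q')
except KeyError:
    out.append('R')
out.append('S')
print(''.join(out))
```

Execution trace: 'N' (try body) → 'R' (outer except KeyError) → 'S' (after the try/except). Output: NRS

Answer: NRS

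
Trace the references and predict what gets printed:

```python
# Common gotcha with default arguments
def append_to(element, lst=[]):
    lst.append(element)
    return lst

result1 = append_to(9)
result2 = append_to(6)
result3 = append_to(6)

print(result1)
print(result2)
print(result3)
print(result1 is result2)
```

Key concept: mutable default argument gotcha.
Step by step:
`result1 = append_to(9)` → result1 = [9]
`result2 = append_to(6)` → result1 = [9, 6] (same object as result2); result2 = [9, 6] (same object as result1)
`result3 = append_to(6)` → result1 = [9, 6, 6] (same object as result2, result3); result2 = [9, 6, 6] (same object as result1, result3); result3 = [9, 6, 6] (same object as result1, result2)
`print(result1)` → prints [9, 6, 6]
`print(result2)` → prints [9, 6, 6]
`print(result3)` → prints [9, 6, 6]
`print(result1 is result2)` → prints True

Answer:
[9, 6, 6]
[9, 6, 6]
[9, 6, 6]
True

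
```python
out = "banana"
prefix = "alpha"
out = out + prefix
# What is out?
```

Trace:
`out = "banana"` → out = 'banana'
`prefix = "alpha"` → prefix = 'alpha'
`out = out + prefix` → out = 'bananaalpha'
So out = 'bananaalpha'

Answer: 'bananaalpha'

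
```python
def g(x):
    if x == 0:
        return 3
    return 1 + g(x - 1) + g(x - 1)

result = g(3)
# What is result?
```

g(x) = 1 + 2·g(x-1), g(0)=3. Closed form: (3+1)·2^3 - 1 = 31.

Answer: 31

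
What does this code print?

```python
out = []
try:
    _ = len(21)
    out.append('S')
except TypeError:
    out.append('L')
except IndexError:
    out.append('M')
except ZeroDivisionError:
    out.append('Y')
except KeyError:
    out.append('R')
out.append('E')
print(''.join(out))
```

Execution trace: 'L' (except TypeError) → 'E' (after the try/except). Output: LE

Answer: LE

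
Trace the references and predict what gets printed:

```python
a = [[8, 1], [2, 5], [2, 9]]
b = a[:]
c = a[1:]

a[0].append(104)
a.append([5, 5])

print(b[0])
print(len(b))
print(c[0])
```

Key concept: slice with nested mutation.
Step by step:
`a = [[8, 1], [2, 5], [2, 9]]` → a = [[8, 1], [2, 5], [2, 9]]
`b = a[:]` → b = [[8, 1], [2, 5], [2, 9]]
`c = a[1:]` → c = [[2, 5], [2, 9]]
`a[0].append(104)` → a = [[8, 1, 104], [2, 5], [2, 9]]; b = [[8, 1, 104], [2, 5], [2, 9]]
`a.append([5, 5])` → a = [[8, 1, 104], [2, 5], [2, 9], [5, 5]]
`print(b[0])` → prints [8, 1, 104]
`print(len(b))` → prints 3
`print(c[0])` → prints [2, 5]

Answer:
[8, 1, 104]
3
[2, 5]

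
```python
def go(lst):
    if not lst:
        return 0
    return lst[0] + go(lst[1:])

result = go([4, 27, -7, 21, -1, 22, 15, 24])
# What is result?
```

4 + 27 + (-7) + 21 + (-1) + 22 + 15 + 24 + 0 = 105

Answer: 105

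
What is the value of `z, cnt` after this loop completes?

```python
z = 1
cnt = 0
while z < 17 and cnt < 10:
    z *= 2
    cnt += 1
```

Double until >= 17 or 10 iterations
`z, cnt` takes the values: (1, 0) → (2, 0) → (2, 1) → (4, 1) → (4, 2) → (8, 2) → (8, 3) → (16, 3) → (16, 4) → (32, 4) → (32, 5)

Answer: 32, 5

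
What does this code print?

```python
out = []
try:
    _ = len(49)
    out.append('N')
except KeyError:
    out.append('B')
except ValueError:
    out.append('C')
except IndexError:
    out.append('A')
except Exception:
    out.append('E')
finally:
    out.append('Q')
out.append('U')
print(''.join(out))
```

Execution trace: 'E' (except Exception) → 'Q' (finally) → 'U' (after the try/except). Output: EQU

Answer: EQU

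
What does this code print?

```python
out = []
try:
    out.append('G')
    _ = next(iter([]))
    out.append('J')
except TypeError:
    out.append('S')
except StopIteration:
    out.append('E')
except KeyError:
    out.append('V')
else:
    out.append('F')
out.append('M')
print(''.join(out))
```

Execution trace: 'G' (try body) → 'E' (except StopIteration) → 'M' (after the try/except). Output: GEM

Answer: GEM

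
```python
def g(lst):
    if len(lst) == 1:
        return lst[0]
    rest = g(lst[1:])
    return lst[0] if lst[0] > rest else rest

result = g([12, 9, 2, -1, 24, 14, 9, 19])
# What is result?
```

Recursive max over [12, 9, 2, -1, 24, 14, 9, 19] = 24

Answer: 24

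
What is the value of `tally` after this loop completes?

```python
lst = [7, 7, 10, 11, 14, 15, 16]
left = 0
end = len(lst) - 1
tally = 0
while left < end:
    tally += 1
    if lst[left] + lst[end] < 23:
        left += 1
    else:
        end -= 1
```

Steps to find pair summing to 23
`tally` takes the values: 0 → 1 → 2 → 3 → 4 → 5 → 6

Answer: 6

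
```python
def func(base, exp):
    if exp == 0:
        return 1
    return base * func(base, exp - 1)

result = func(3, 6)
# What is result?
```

func(3, 6) = 3 * 3 * 3 * 3 * 3 * 3 = 729

Answer: 729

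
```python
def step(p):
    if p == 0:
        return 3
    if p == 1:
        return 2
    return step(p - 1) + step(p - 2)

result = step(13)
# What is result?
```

Build up from base cases: step(0)=3, step(1)=2, step(2)=5, step(3)=7, step(4)=12, step(5)=19, step(6)=31, ..., step(13)=898

Answer: 898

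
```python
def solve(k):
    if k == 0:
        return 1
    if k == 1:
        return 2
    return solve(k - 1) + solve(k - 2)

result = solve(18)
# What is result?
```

Build up from base cases: solve(0)=1, solve(1)=2, solve(2)=3, solve(3)=5, solve(4)=8, solve(5)=13, solve(6)=21, ..., solve(18)=6765

Answer: 6765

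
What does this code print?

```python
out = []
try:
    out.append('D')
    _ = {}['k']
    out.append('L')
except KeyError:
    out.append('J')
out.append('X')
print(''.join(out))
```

Execution trace: 'D' (try body) → 'J' (except KeyError) → 'X' (after the try/except). Output: DJX

Answer: DJX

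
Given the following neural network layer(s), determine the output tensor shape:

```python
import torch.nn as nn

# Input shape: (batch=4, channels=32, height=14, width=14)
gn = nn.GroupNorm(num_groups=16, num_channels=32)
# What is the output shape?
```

Input: (4, 32, 14, 14) -> Output: (4, 32, 14, 14)

Answer: (4, 32, 14, 14)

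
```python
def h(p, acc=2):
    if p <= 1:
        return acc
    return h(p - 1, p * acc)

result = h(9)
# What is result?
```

Accumulator trace (n, acc): (9, 2) -> (8, 18) -> (7, 144) -> (6, 1008) -> (5, 6048) -> (4, 30240) -> (3, 120960) -> (2, 362880) -> (1, 725760) -> return 725760

Answer: 725760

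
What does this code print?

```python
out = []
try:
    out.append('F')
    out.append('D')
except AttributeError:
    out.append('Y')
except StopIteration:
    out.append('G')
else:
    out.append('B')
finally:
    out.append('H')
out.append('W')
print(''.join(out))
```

Execution trace: 'F' (try body) → 'D' (try body, no exception) → 'B' (else) → 'H' (finally) → 'W' (after the try/except). Output: FDBHW

Answer: FDBHW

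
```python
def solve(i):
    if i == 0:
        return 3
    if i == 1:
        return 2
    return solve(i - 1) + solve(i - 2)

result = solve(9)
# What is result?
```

Build up from base cases: solve(0)=3, solve(1)=2, solve(2)=5, solve(3)=7, solve(4)=12, solve(5)=19, solve(6)=31, ..., solve(9)=131

Answer: 131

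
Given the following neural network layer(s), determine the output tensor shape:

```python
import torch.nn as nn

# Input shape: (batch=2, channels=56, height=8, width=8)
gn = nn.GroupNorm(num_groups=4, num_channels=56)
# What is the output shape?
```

Input: (2, 56, 8, 8) -> Output: (2, 56, 8, 8)

Answer: (2, 56, 8, 8)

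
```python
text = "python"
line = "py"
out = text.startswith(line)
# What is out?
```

Trace:
`text = "python"` → text = 'python'
`line = "py"` → line = 'py'
`out = text.startswith(line)` → out = True
So out = True

Answer: True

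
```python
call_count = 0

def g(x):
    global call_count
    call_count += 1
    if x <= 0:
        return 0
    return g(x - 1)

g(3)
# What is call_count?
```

Linear recursion stepping by 1: 4 calls from x=3 down to ≤0.

Answer: 4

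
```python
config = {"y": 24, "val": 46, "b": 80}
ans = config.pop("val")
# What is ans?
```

Trace:
`config = {"y": 24, "val": 46, "b": 80}` → config = {'y': 24, 'val': 46, 'b': 80}
`ans = config.pop("val")` → config = {'y': 24, 'b': 80}; ans = 46
So ans = 46

Answer: 46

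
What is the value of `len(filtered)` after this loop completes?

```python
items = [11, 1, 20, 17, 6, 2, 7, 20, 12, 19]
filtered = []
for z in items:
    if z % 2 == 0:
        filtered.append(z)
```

Count even numbers in [11, 1, 20, 17, 6, 2, 7, 20, 12, 19]
`filtered` takes the values: [] → [20] → [20, 6] → [20, 6, 2] → [20, 6, 2, 20] → [20, 6, 2, 20, 12]
So `len(filtered)` = 5

Answer: 5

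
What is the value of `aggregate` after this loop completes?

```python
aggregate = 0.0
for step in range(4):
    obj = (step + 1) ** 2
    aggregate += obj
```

Sum of squared losses 1² + 2² + ... + 4²
`aggregate` takes the values: 0.0 → 1.0 → 5.0 → 14.0 → 30.0

Answer: 30.0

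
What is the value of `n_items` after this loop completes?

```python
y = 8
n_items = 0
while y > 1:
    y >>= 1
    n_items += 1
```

Count right shifts until 1
`n_items` takes the values: 0 → 1 → 2 → 3

Answer: 3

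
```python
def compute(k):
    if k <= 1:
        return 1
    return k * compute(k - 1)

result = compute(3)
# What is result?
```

compute(3) = 3 * 2 * 1 = 6

Answer: 6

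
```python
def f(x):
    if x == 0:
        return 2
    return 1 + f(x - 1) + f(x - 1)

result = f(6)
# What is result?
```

f(x) = 1 + 2·f(x-1), f(0)=2. Closed form: (2+1)·2^6 - 1 = 191.

Answer: 191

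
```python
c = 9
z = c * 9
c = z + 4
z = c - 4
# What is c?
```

Trace:
`c = 9` → c = 9
`z = c * 9` → z = 81
`c = z + 4` → c = 85
`z = c - 4` → z = 81
So c = 85

Answer: 85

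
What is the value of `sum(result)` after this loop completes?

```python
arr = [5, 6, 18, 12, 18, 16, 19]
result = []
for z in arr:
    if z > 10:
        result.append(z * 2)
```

Sum of doubled values > 10
`result` takes the values: [] → [36] → [36, 24] → [36, 24, 36] → [36, 24, 36, 32] → [36, 24, 36, 32, 38]
So `sum(result)` = 166

Answer: 166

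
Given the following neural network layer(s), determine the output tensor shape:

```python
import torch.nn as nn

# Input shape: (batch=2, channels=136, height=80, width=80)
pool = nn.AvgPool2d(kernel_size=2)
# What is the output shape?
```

Input: (2, 136, 80, 80) -> Output: (2, 136, 40, 40)

Answer: (2, 136, 40, 40)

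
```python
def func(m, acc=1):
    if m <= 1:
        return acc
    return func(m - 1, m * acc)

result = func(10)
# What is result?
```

Accumulator trace (n, acc): (10, 1) -> (9, 10) -> (8, 90) -> (7, 720) -> (6, 5040) -> (5, 30240) -> (4, 151200) -> (3, 604800) -> (2, 1814400) -> (1, 3628800) -> return 3628800

Answer: 3628800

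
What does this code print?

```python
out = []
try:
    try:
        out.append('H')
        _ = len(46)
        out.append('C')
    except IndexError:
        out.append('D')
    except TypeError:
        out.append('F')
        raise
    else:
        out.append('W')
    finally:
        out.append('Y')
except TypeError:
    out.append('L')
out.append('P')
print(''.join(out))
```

Execution trace: 'H' (inner try body) → 'F' (inner except TypeError) → 'Y' (inner finally) → 'L' (outer except TypeError) → 'P' (after the try/except). Output: HFYLP

Answer: HFYLP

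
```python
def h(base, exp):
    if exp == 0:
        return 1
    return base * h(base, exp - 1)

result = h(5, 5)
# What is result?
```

h(5, 5) = 5 * 5 * 5 * 5 * 5 = 3125

Answer: 3125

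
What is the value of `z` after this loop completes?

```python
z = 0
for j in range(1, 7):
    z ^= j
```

XOR of 1 to 6
`z` takes the values: 0 → 1 → 3 → 0 → 4 → 1 → 7

Answer: 7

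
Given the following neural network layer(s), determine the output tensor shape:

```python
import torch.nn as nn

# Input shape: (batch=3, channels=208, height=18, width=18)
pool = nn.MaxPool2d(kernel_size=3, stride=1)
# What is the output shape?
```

Input: (3, 208, 18, 18) -> Output: (3, 208, 16, 16)

Answer: (3, 208, 16, 16)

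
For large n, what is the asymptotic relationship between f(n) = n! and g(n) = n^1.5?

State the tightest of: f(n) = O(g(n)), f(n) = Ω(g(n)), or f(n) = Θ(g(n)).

n! vs n^1.5: f(n) = Ω(g(n)) but not O(g(n)) — n! grows strictly faster than n^1.5.

Answer: f(n) = Ω(g(n)) but not O(g(n)) — n! grows strictly faster than n^1.5.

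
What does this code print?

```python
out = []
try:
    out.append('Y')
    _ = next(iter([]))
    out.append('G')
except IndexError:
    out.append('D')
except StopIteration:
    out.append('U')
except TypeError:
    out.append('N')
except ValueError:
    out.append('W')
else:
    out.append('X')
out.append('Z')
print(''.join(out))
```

Execution trace: 'Y' (try body) → 'U' (except StopIteration) → 'Z' (after the try/except). Output: YUZ

Answer: YUZ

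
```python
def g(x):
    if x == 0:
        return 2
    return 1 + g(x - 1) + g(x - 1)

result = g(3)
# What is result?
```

g(x) = 1 + 2·g(x-1), g(0)=2. Closed form: (2+1)·2^3 - 1 = 23.

Answer: 23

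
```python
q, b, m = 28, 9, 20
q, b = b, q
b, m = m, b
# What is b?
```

Trace:
`q, b, m = 28, 9, 20` → q = 28; b = 9; m = 20
`q, b = b, q` → q = 9; b = 28
`b, m = m, b` → b = 20; m = 28
So b = 20

Answer: 20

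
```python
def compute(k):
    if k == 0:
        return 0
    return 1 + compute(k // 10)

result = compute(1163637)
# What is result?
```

Count of digits of 1163637: 7

Answer: 7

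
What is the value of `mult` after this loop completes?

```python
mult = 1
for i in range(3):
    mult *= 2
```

2^3 = 8
`mult` takes the values: 1 → 2 → 4 → 8

Answer: 8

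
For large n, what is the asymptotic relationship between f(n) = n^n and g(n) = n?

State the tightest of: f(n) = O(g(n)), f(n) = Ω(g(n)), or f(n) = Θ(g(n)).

n^n vs n: f(n) = Ω(g(n)) but not O(g(n)) — n^n grows strictly faster than n.

Answer: f(n) = Ω(g(n)) but not O(g(n)) — n^n grows strictly faster than n.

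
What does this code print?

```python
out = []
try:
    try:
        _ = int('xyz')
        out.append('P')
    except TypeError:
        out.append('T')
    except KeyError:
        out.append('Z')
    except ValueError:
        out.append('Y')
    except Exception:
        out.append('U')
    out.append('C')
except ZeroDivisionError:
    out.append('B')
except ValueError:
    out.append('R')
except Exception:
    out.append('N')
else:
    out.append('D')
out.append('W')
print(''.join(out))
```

Execution trace: 'Y' (inner except ValueError) → 'C' (try body, no exception) → 'D' (else) → 'W' (after the try/except). Output: YCDW

Answer: YCDW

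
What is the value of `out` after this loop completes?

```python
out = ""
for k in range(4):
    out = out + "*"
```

Repeat '*' 4 times
`out` takes the values: "" → "*" → "**" → "***" → "****"

Answer: "****"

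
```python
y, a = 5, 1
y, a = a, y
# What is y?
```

Trace:
`y, a = 5, 1` → y = 5; a = 1
`y, a = a, y` → y = 1; a = 5
So y = 1

Answer: 1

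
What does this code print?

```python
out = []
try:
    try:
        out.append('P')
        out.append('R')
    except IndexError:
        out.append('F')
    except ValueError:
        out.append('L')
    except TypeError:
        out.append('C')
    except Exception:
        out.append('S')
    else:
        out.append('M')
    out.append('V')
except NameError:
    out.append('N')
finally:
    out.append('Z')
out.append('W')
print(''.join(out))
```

Execution trace: 'P' (inner try body) → 'R' (inner try body, no exception) → 'M' (inner else) → 'V' (try body, no exception) → 'Z' (finally) → 'W' (after the try/except). Output: PRMVZW

Answer: PRMVZW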